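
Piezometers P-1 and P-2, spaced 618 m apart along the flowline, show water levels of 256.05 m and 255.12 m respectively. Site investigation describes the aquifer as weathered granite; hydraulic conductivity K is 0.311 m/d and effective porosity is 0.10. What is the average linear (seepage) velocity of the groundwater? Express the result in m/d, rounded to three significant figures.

0.00468 m/d

Hydraulic gradient i = (256.05 − 255.12) / 618 = 0.93 / 618 = 0.001505
Darcy flux q = K·i = 0.311 × 0.001505 = 4.680e-4 m/d
v = Ki/n = 0.311·0.001505/0.10 = 0.004680 m/d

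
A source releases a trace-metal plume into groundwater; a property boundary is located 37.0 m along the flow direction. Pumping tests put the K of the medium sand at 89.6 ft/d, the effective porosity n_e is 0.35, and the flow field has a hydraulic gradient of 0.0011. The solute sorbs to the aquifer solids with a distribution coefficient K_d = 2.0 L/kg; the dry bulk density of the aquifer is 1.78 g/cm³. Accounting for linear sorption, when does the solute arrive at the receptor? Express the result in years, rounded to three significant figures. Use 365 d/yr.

K = 89.6 ft/d × 0.3048 = 27.31 m/d
q = Ki = 27.31 × 0.0011 = 0.03004 m/d
v = Ki/n = 27.31·0.0011/0.35 = 0.08583 m/d
Retardation R = 1 + ρ_b·K_d/n = 1 + 1.78×2.0/0.35 = 11.17
Contaminant velocity v_c = v/R = 0.08583/11.17 = 0.007683 m/d
t = L/v_c = 37.0/0.007683 = 4816 d
   = 4816/365 = 13.2 yr

13.2 years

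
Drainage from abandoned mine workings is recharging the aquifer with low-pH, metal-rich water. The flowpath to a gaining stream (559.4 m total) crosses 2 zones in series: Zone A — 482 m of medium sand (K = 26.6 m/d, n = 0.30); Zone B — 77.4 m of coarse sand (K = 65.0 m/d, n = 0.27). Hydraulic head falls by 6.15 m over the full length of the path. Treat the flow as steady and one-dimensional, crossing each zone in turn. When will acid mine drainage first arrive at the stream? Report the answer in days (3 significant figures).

Steady 1-D flow in series ⇒ the Darcy flux q is identical in every zone and the zone head losses add (resistances L/K in series).
Σ(L/K) = 482/26.6 + 77.4/65.0 = 18.12 + 1.191 = 19.31 d
q = ΔH / Σ(L/K) = 6.15 / 19.31 = 0.3185 m/d (same in every zone)
Zone A: v = q/n = 0.3185/0.30 = 1.062 m/d → t_A = 482/1.062 = 454.0 d
Zone B: v = q/n = 0.3185/0.27 = 1.180 m/d → t_B = 77.4/1.180 = 65.62 d
Total t = 454.0 + 65.62 = 519.7 d

520 days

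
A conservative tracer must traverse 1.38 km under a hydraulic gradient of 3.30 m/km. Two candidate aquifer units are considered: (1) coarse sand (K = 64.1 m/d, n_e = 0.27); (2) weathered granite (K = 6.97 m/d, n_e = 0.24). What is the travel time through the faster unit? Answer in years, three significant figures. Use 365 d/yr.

4.83 years

Unit 1 (coarse sand): v = 64.1×0.0033/0.27 = 0.7834 m/d, t = 1380/0.7834 = 1761 d
Unit 2 (weathered granite): v = 6.97×0.0033/0.24 = 0.09584 m/d, t = 1380/0.09584 = 14400 d
Faster: 1761 d / 365 = 4.83 yr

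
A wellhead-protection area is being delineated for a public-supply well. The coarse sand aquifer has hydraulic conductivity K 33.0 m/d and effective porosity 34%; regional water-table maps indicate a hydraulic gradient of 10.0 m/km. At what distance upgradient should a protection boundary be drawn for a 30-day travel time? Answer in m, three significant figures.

q = Ki = 33.0 × 0.010 = 0.3300 m/d
Seepage velocity v = q / n = 0.3300 / 0.34 = 0.9706 m/d
L = v × T = 0.9706 × 30 = 29.12 m

29.1 m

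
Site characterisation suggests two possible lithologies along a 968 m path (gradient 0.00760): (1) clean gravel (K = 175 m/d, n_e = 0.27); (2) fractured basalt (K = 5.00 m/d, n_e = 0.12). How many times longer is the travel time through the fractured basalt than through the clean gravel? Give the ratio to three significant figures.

15.6

Unit 1 (clean gravel): v = 175×0.0076/0.27 = 4.926 m/d, t = 968/4.926 = 196.5 d
Unit 2 (fractured basalt): v = 5.00×0.0076/0.12 = 0.3167 m/d, t = 968/0.3167 = 3057 d
t(fractured basalt) / t(clean gravel) = 3057/196.5 = 15.6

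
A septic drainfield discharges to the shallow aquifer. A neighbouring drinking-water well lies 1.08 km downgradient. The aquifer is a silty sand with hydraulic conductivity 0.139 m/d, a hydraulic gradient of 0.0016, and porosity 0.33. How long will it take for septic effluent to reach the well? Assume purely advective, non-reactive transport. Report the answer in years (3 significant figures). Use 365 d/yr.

q = Ki = 0.139 × 0.0016 = 2.224e-4 m/d
v_s = q/n_e = 2.224e-4/0.33 = 6.739e-4 m/d
L = 1.08 km = 1080 m
t = L / v = 1080 / 6.739e-4 = 1.603e6 d
   = 1.603e6 / 365 = 4390 yr

4390 years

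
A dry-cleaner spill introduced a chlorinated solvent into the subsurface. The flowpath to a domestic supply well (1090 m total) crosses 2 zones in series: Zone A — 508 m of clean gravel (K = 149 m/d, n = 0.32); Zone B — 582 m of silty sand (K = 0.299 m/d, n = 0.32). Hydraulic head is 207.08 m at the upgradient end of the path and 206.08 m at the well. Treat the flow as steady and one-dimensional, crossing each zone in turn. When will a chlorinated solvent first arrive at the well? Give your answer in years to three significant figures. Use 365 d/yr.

Total head drop ΔH = 207.08 − 206.08 = 1.00 m
Continuity: the same q passes through each zone, so ΔH = q·Σ(L_j/K_j) — the zones act as resistances in series.
Σ(L/K) = 508/149 + 582/0.299 = 3.409 + 1946 = 1950 d
q = ΔH / Σ(L/K) = 1.00 / 1950 = 5.128e-4 m/d (same in every zone)
Zone A: v = q/n = 5.128e-4/0.32 = 0.001603 m/d → t_A = 508/0.001603 = 317000 d
Zone B: v = q/n = 5.128e-4/0.32 = 0.001603 m/d → t_B = 582/0.001603 = 363100 d
Total t = 317000 + 363100 = 680100 d
   = 680100 / 365 = 1860 yr

1860 years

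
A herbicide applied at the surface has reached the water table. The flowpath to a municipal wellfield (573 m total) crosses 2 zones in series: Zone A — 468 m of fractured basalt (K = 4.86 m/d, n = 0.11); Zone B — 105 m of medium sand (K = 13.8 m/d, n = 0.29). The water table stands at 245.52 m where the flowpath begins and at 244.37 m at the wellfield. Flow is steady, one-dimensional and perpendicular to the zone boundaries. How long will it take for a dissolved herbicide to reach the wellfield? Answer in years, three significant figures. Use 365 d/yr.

Total head drop ΔH = 245.52 − 244.37 = 1.15 m
Steady 1-D flow in series ⇒ the Darcy flux q is identical in every zone and the zone head losses add (resistances L/K in series).
Σ(L/K) = 468/4.86 + 105/13.8 = 96.30 + 7.609 = 103.9 d
q = ΔH / Σ(L/K) = 1.15 / 103.9 = 0.01107 m/d (same in every zone)
Zone A: v = q/n = 0.01107/0.11 = 0.1006 m/d → t_A = 468/0.1006 = 4651 d
Zone B: v = q/n = 0.01107/0.29 = 0.03816 m/d → t_B = 105/0.03816 = 2751 d
Total t = 4651 + 2751 = 7403 d
   = 7403 / 365 = 20.3 yr

20.3 years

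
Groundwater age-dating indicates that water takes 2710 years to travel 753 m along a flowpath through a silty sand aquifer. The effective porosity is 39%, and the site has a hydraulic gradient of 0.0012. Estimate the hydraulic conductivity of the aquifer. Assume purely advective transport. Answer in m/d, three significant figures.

t = 2710 years = 989200 d
v = L / t = 753 / 989200 = 7.613e-4 m/d
K = v · n / i = 7.613e-4 × 0.39 / 0.0012 = 0.247 m/d

0.247 m/d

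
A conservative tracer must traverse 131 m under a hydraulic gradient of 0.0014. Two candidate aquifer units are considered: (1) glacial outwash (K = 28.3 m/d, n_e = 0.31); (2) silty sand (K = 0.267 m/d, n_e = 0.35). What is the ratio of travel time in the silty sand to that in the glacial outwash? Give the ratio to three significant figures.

Unit 1 (glacial outwash): v = 28.3×0.0014/0.31 = 0.1278 m/d, t = 131/0.1278 = 1025 d
Unit 2 (silty sand): v = 0.267×0.0014/0.35 = 0.001068 m/d, t = 131/0.001068 = 122700 d
t(silty sand) / t(glacial outwash) = 122700/1025 = 120

120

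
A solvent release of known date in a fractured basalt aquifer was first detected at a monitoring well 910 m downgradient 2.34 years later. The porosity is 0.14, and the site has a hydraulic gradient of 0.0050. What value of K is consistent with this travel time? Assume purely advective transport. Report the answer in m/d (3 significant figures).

t = 2.34 years = 854.1 d
v = L / t = 910 / 854.1 = 1.065 m/d
K = v · n / i = 1.065 × 0.14 / 0.0050 = 29.8 m/d

29.8 m/d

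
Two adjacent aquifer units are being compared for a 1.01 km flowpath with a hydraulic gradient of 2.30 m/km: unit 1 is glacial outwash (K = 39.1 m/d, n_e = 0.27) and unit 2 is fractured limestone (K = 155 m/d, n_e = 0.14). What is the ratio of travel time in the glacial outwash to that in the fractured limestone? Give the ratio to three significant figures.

7.65

Unit 1 (glacial outwash): v = 39.1×0.0023/0.27 = 0.3331 m/d, t = 1010/0.3331 = 3032 d
Unit 2 (fractured limestone): v = 155×0.0023/0.14 = 2.546 m/d, t = 1010/2.546 = 396.6 d
t(glacial outwash) / t(fractured limestone) = 3032/396.6 = 7.65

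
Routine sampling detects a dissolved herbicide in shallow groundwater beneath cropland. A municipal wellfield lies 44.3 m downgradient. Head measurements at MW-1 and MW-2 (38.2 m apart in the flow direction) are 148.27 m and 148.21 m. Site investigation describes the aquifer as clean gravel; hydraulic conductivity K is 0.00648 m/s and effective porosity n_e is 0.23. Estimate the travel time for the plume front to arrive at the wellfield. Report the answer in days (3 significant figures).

11.6 days

Hydraulic gradient i = (148.27 − 148.21) / 38.2 = 0.06 / 38.2 = 0.001571
K = 0.00648 m/s × 86400 s/d = 559.9 m/d
q = Ki = 559.9 × 0.001571 = 0.8794 m/d
v = Ki/n = 559.9·0.001571/0.23 = 3.823 m/d
t = L / v = 44.3 / 3.823 = 11.59 d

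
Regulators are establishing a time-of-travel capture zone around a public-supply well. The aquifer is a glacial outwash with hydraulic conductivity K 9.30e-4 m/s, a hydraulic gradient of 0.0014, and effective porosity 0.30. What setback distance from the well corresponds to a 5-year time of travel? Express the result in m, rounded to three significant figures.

684 m

K = 9.30e-4 m/s × 86400 s/d = 80.35 m/d
Specific discharge q = 80.35 × 0.0014 = 0.1125 m/d
Average linear velocity = 0.1125 / 0.30 = 0.3750 m/d
T = 5 yr × 365 = 1825 d
L = v × T = 0.3750 × 1825 = 684.3 m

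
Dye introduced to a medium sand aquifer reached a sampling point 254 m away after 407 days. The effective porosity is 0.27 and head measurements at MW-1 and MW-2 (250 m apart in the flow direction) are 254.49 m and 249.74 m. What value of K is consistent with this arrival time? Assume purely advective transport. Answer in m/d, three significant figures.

8.87 m/d

Hydraulic gradient i = (254.49 − 249.74) / 250 = 4.75 / 250 = 0.01900
v = L / t = 254 / 407 = 0.6241 m/d
K = v · n / i = 0.6241 × 0.27 / 0.01900 = 8.87 m/d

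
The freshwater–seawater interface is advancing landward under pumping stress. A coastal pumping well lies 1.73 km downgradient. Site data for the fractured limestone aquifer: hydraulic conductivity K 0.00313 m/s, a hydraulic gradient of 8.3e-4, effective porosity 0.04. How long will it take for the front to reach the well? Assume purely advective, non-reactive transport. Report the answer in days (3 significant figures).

308 days

K = 0.00313 m/s × 86400 s/d = 270.4 m/d
Darcy flux q = K·i = 270.4 × 8.3e-4 = 0.2245 m/d
Seepage velocity v = q / n = 0.2245 / 0.04 = 5.611 m/d
L = 1.73 km = 1730 m
t = L / v = 1730 / 5.611 = 308.3 d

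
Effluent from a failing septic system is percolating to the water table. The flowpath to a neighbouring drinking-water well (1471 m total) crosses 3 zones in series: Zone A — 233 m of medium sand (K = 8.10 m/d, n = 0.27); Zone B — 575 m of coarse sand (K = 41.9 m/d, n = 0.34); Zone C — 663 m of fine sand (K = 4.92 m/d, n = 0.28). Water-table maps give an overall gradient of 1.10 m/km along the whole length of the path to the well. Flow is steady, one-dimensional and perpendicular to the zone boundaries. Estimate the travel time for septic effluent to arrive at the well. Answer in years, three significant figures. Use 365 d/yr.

Continuity: the same q passes through each zone, so ΔH = q·Σ(L_j/K_j) — the zones act as resistances in series.
Σ(L/K) = 233/8.10 + 575/41.9 + 663/4.92 = 28.77 + 13.72 + 134.8 = 177.2 d
K_eq = L_total / Σ(L/K) = 1471 / 177.2 = 8.299 m/d
q = K_eq · i = 8.299 × 0.0011 = 0.009129 m/d (same in every zone)
Zone A: v = q/n = 0.009129/0.27 = 0.03381 m/d → t_A = 233/0.03381 = 6891 d
Zone B: v = q/n = 0.009129/0.34 = 0.02685 m/d → t_B = 575/0.02685 = 21410 d
Zone C: v = q/n = 0.009129/0.28 = 0.03260 m/d → t_C = 663/0.03260 = 20330 d
Total t = 6891 + 21410 + 20330 = 48640 d
   = 48640 / 365 = 133 yr

133 years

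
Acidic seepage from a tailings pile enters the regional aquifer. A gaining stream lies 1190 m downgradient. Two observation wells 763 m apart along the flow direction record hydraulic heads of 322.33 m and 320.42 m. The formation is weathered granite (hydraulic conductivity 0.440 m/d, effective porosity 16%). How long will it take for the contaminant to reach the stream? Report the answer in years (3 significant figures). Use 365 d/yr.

474 years

Hydraulic gradient i = (322.33 − 320.42) / 763 = 1.91 / 763 = 0.002503
Specific discharge q = 0.440 × 0.002503 = 0.001101 m/d
v = Ki/n = 0.440·0.002503/0.16 = 0.006884 m/d
t = L / v = 1190 / 0.006884 = 172900 d
   = 172900 / 365 = 474 yr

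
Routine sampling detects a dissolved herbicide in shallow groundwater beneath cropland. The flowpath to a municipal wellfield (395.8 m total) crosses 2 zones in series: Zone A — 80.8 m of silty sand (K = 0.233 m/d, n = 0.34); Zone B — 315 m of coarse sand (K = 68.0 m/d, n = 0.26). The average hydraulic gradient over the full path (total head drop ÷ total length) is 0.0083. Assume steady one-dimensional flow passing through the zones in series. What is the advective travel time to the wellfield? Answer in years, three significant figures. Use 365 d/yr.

32.1 years

Steady 1-D flow in series ⇒ the Darcy flux q is identical in every zone and the zone head losses add (resistances L/K in series).
Σ(L/K) = 80.8/0.233 + 315/68.0 = 346.8 + 4.632 = 351.4 d
K_eq = L_total / Σ(L/K) = 395.8 / 351.4 = 1.126 m/d
q = K_eq · i = 1.126 × 0.0083 = 0.009348 m/d (same in every zone)
Zone A: v = q/n = 0.009348/0.34 = 0.02750 m/d → t_A = 80.8/0.02750 = 2939 d
Zone B: v = q/n = 0.009348/0.26 = 0.03596 m/d → t_B = 315/0.03596 = 8761 d
Total t = 2939 + 8761 = 11700 d
   = 11700 / 365 = 32.1 yr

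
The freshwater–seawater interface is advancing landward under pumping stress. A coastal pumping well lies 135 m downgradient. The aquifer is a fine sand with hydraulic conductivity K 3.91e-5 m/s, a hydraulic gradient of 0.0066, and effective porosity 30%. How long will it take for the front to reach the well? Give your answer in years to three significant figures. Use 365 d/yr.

K = 3.91e-5 m/s × 86400 s/d = 3.378 m/d
Darcy flux q = K·i = 3.378 × 0.0066 = 0.02230 m/d
v_s = q/n_e = 0.02230/0.30 = 0.07432 m/d
t = L / v = 135 / 0.07432 = 1816 d
   = 1816 / 365 = 4.98 yr

4.98 years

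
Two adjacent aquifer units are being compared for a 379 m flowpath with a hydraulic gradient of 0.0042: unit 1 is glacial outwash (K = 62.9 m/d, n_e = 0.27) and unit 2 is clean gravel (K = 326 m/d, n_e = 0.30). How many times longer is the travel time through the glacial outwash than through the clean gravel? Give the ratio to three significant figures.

Unit 1 (glacial outwash): v = 62.9×0.0042/0.27 = 0.9784 m/d, t = 379/0.9784 = 387.3 d
Unit 2 (clean gravel): v = 326×0.0042/0.30 = 4.564 m/d, t = 379/4.564 = 83.04 d
t(glacial outwash) / t(clean gravel) = 387.3/83.04 = 4.66

4.66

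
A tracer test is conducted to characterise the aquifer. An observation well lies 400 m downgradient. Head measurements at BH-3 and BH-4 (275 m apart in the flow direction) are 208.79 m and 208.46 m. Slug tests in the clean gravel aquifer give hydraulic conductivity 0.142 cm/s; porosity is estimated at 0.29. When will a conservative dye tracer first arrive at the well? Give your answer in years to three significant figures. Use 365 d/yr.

Hydraulic gradient i = (208.79 − 208.46) / 275 = 0.33 / 275 = 0.001200
K = 0.142 cm/s × 864 = 122.7 m/d
q = Ki = 122.7 × 0.001200 = 0.1472 m/d
v_s = q/n_e = 0.1472/0.29 = 0.5077 m/d
t = L / v = 400 / 0.5077 = 787.9 d
   = 787.9 / 365 = 2.16 yr

2.16 years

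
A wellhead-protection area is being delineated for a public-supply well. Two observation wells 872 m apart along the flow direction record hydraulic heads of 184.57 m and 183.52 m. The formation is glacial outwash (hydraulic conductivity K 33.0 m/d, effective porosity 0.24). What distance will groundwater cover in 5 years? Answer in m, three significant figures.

Hydraulic gradient i = (184.57 − 183.52) / 872 = 1.05 / 872 = 0.001204
Darcy flux q = K·i = 33.0 × 0.001204 = 0.03974 m/d
v_s = q/n_e = 0.03974/0.24 = 0.1656 m/d
T = 5 yr × 365 = 1825 d
L = v × T = 0.1656 × 1825 = 302.2 m

302 m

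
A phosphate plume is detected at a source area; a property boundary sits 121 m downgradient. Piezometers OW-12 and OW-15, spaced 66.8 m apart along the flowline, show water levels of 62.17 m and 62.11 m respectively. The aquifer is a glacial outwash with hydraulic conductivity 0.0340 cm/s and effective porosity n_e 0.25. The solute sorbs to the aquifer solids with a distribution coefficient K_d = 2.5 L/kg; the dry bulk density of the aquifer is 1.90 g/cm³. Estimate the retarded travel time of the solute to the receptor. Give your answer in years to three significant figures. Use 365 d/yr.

Hydraulic gradient i = (62.17 − 62.11) / 66.8 = 0.06 / 66.8 = 8.982e-4
K = 0.0340 cm/s × 864 = 29.38 m/d
Specific discharge q = 29.38 × 8.982e-4 = 0.02639 m/d
Seepage velocity v = q / n = 0.02639 / 0.25 = 0.1055 m/d
Retardation R = 1 + ρ_b·K_d/n = 1 + 1.90×2.5/0.25 = 20.00
Contaminant velocity v_c = v/R = 0.1055/20.00 = 0.005277 m/d
t = L/v_c = 121/0.005277 = 22930 d
   = 22930/365 = 62.8 yr

62.8 years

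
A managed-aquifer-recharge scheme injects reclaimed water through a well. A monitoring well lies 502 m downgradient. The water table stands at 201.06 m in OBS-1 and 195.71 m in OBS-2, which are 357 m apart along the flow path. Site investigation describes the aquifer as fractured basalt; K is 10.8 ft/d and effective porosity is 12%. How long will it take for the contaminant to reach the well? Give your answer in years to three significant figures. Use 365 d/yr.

Hydraulic gradient i = (201.06 − 195.71) / 357 = 5.35 / 357 = 0.01499
K = 10.8 ft/d × 0.3048 = 3.292 m/d
Specific discharge q = 3.292 × 0.01499 = 0.04933 m/d
v_s = q/n_e = 0.04933/0.12 = 0.4111 m/d
t = L / v = 502 / 0.4111 = 1221 d
   = 1221 / 365 = 3.35 yr

3.35 years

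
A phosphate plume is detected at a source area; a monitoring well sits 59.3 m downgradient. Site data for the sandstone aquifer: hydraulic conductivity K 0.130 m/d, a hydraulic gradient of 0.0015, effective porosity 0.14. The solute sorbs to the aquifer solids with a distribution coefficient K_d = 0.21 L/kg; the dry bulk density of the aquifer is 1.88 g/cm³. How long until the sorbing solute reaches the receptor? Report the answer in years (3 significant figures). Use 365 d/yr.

Darcy flux q = K·i = 0.130 × 0.0015 = 1.950e-4 m/d
Seepage velocity v = q / n = 1.950e-4 / 0.14 = 0.001393 m/d
Retardation R = 1 + ρ_b·K_d/n = 1 + 1.88×0.21/0.14 = 3.820
Contaminant velocity v_c = v/R = 0.001393/3.820 = 3.646e-4 m/d
t = L/v_c = 59.3/3.646e-4 = 162600 d
   = 162600/365 = 446 yr

446 years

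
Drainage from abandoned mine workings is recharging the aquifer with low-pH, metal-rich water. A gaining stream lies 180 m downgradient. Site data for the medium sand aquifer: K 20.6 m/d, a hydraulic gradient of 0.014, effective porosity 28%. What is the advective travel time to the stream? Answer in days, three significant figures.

Darcy flux q = K·i = 20.6 × 0.014 = 0.2884 m/d
Average linear velocity = 0.2884 / 0.28 = 1.030 m/d
t = L / v = 180 / 1.030 = 174.8 d

175 days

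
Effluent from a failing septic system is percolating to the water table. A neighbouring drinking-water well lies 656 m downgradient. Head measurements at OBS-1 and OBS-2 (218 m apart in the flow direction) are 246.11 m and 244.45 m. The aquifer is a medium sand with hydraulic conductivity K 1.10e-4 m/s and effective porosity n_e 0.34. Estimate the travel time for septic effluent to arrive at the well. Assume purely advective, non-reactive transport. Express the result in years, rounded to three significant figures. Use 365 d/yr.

8.44 years

Hydraulic gradient i = (246.11 − 244.45) / 218 = 1.66 / 218 = 0.007615
K = 1.10e-4 m/s × 86400 s/d = 9.504 m/d
Specific discharge q = 9.504 × 0.007615 = 0.07237 m/d
Seepage velocity v = q / n = 0.07237 / 0.34 = 0.2129 m/d
t = L / v = 656 / 0.2129 = 3082 d
   = 3082 / 365 = 8.44 yr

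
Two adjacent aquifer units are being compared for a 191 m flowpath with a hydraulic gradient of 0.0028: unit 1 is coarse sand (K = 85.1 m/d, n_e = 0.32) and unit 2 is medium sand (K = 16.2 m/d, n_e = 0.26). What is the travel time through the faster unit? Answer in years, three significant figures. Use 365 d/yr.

Unit 1 (coarse sand): v = 85.1×0.0028/0.32 = 0.7446 m/d, t = 191/0.7446 = 256.5 d
Unit 2 (medium sand): v = 16.2×0.0028/0.26 = 0.1745 m/d, t = 191/0.1745 = 1095 d
Faster: 256.5 d / 365 = 0.703 yr

0.703 years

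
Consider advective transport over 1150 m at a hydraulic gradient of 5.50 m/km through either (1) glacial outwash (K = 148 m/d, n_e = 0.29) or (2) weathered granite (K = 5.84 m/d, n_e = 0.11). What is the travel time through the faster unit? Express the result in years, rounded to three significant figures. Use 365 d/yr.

1.12 years

Unit 1 (glacial outwash): v = 148×0.0055/0.29 = 2.807 m/d, t = 1150/2.807 = 409.7 d
Unit 2 (weathered granite): v = 5.84×0.0055/0.11 = 0.2920 m/d, t = 1150/0.2920 = 3938 d
Faster: 409.7 d / 365 = 1.12 yr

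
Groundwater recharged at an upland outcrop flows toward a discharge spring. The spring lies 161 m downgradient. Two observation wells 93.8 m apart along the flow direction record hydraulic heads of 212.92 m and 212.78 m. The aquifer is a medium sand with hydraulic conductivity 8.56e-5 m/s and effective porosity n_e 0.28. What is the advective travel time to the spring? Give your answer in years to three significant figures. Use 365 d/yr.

Hydraulic gradient i = (212.92 − 212.78) / 93.8 = 0.14 / 93.8 = 0.001493
K = 8.56e-5 m/s × 86400 s/d = 7.396 m/d
Specific discharge q = 7.396 × 0.001493 = 0.01104 m/d
Seepage velocity v = q / n = 0.01104 / 0.28 = 0.03942 m/d
t = L / v = 161 / 0.03942 = 4084 d
   = 4084 / 365 = 11.2 yr

11.2 years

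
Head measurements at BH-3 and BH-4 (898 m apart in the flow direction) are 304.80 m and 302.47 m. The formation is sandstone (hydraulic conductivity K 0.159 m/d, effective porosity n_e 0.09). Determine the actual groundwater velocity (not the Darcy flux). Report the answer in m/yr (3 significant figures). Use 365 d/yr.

1.67 m/yr

Hydraulic gradient i = (304.80 − 302.47) / 898 = 2.33 / 898 = 0.002595
Specific discharge q = 0.159 × 0.002595 = 4.126e-4 m/d
v_s = q/n_e = 4.126e-4/0.09 = 0.004584 m/d
   = 0.004584 × 365 = 1.67 m/yr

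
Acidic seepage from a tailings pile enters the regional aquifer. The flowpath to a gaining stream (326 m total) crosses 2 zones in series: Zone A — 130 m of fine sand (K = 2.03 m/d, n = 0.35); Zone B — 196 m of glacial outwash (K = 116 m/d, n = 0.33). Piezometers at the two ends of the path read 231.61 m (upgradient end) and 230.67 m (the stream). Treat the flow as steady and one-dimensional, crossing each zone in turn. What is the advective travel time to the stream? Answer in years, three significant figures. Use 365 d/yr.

Total head drop ΔH = 231.61 − 230.67 = 0.94 m
Steady 1-D flow in series ⇒ the Darcy flux q is identical in every zone and the zone head losses add (resistances L/K in series).
Σ(L/K) = 130/2.03 + 196/116 = 64.04 + 1.690 = 65.73 d
q = ΔH / Σ(L/K) = 0.94 / 65.73 = 0.01430 m/d (same in every zone)
Zone A: v = q/n = 0.01430/0.35 = 0.04086 m/d → t_A = 130/0.04086 = 3182 d
Zone B: v = q/n = 0.01430/0.33 = 0.04334 m/d → t_B = 196/0.04334 = 4523 d
Total t = 3182 + 4523 = 7704 d
   = 7704 / 365 = 21.1 yr

21.1 years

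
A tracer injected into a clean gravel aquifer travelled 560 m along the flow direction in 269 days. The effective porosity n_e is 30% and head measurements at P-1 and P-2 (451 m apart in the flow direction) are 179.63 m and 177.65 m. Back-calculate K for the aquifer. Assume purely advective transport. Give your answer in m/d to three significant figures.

Hydraulic gradient i = (179.63 − 177.65) / 451 = 1.98 / 451 = 0.004390
v = L / t = 560 / 269 = 2.082 m/d
K = v · n / i = 2.082 × 0.30 / 0.004390 = 142 m/d

142 m/d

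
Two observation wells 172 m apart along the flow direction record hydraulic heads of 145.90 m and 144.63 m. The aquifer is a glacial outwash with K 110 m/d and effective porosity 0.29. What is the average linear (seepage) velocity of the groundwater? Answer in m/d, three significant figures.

Hydraulic gradient i = (145.90 − 144.63) / 172 = 1.27 / 172 = 0.007384
q = Ki = 110 × 0.007384 = 0.8122 m/d
Seepage velocity v = q / n = 0.8122 / 0.29 = 2.801 m/d

2.80 m/d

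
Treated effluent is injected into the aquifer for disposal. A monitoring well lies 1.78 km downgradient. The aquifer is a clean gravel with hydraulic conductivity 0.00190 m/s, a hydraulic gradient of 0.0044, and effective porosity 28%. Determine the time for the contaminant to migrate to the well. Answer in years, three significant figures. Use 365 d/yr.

K = 0.00190 m/s × 86400 s/d = 164.2 m/d
Darcy flux q = K·i = 164.2 × 0.0044 = 0.7223 m/d
v = Ki/n = 164.2·0.0044/0.28 = 2.580 m/d
L = 1.78 km = 1780 m
t = L / v = 1780 / 2.580 = 690.0 d
   = 690.0 / 365 = 1.89 yr

1.89 years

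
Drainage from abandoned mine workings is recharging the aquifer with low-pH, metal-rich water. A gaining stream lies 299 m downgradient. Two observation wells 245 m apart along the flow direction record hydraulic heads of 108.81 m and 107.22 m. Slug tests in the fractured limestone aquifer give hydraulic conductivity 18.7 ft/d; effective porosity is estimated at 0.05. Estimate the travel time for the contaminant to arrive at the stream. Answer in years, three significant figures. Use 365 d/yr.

1.11 years

Hydraulic gradient i = (108.81 − 107.22) / 245 = 1.59 / 245 = 0.006490
K = 18.7 ft/d × 0.3048 = 5.700 m/d
Specific discharge q = 5.700 × 0.006490 = 0.03699 m/d
v = Ki/n = 5.700·0.006490/0.05 = 0.7398 m/d
t = L / v = 299 / 0.7398 = 404.2 d
   = 404.2 / 365 = 1.11 yr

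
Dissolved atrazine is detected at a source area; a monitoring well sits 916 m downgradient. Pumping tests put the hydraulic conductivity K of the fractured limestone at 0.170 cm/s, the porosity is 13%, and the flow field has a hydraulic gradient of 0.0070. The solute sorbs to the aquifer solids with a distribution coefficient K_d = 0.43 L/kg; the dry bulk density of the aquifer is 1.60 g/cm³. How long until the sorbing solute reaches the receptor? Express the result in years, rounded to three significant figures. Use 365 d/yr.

2.00 years

K = 0.170 cm/s × 864 = 146.9 m/d
Darcy flux q = K·i = 146.9 × 0.0070 = 1.028 m/d
v = Ki/n = 146.9·0.0070/0.13 = 7.909 m/d
Retardation R = 1 + ρ_b·K_d/n = 1 + 1.60×0.43/0.13 = 6.292
Contaminant velocity v_c = v/R = 7.909/6.292 = 1.257 m/d
t = L/v_c = 916/1.257 = 728.8 d
   = 728.8/365 = 2.00 yr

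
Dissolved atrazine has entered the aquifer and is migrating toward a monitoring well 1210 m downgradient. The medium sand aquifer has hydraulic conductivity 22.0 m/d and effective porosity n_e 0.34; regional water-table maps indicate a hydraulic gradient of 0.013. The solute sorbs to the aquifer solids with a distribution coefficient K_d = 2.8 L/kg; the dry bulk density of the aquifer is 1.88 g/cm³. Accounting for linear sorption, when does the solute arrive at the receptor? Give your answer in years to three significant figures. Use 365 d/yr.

65.0 years

Specific discharge q = 22.0 × 0.013 = 0.2860 m/d
Average linear velocity = 0.2860 / 0.34 = 0.8412 m/d
Retardation R = 1 + ρ_b·K_d/n = 1 + 1.88×2.8/0.34 = 16.48
Contaminant velocity v_c = v/R = 0.8412/16.48 = 0.05103 m/d
t = L/v_c = 1210/0.05103 = 23710 d
   = 23710/365 = 65.0 yr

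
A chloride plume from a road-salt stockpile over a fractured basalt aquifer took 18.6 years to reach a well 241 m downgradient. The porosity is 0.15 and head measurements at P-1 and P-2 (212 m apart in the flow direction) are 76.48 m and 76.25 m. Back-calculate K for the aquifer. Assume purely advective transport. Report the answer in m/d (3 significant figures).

Hydraulic gradient i = (76.48 − 76.25) / 212 = 0.23 / 212 = 0.001085
t = 18.6 years = 6789 d
v = L / t = 241 / 6789 = 0.03550 m/d
K = v · n / i = 0.03550 × 0.15 / 0.001085 = 4.91 m/d

4.91 m/d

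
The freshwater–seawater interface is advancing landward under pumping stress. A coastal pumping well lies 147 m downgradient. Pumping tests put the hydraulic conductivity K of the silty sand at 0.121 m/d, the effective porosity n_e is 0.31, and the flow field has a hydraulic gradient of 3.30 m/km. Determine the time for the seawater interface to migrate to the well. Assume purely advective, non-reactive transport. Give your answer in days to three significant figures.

114000 days

q = Ki = 0.121 × 0.0033 = 3.993e-4 m/d
Average linear velocity = 3.993e-4 / 0.31 = 0.001288 m/d
t = L / v = 147 / 0.001288 = 114100 d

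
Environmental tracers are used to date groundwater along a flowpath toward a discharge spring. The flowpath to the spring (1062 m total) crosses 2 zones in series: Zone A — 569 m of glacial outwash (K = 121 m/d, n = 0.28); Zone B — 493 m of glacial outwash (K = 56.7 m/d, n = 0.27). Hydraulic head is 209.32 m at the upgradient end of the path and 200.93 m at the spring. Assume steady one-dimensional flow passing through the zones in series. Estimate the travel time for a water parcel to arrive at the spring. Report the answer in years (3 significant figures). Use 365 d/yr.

Total head drop ΔH = 209.32 − 200.93 = 8.39 m
Steady 1-D flow in series ⇒ the Darcy flux q is identical in every zone and the zone head losses add (resistances L/K in series).
Σ(L/K) = 569/121 + 493/56.7 = 4.702 + 8.695 = 13.40 d
q = ΔH / Σ(L/K) = 8.39 / 13.40 = 0.6262 m/d (same in every zone)
Zone A: v = q/n = 0.6262/0.28 = 2.237 m/d → t_A = 569/2.237 = 254.4 d
Zone B: v = q/n = 0.6262/0.27 = 2.319 m/d → t_B = 493/2.319 = 212.6 d
Total t = 254.4 + 212.6 = 467.0 d
   = 467.0 / 365 = 1.28 yr

1.28 years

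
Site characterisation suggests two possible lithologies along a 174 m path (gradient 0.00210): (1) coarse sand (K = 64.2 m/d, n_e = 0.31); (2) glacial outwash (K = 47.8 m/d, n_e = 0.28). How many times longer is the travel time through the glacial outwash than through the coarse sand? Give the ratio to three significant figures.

Unit 1 (coarse sand): v = 64.2×0.0021/0.31 = 0.4349 m/d, t = 174/0.4349 = 400.1 d
Unit 2 (glacial outwash): v = 47.8×0.0021/0.28 = 0.3585 m/d, t = 174/0.3585 = 485.4 d
t(glacial outwash) / t(coarse sand) = 485.4/400.1 = 1.21

1.21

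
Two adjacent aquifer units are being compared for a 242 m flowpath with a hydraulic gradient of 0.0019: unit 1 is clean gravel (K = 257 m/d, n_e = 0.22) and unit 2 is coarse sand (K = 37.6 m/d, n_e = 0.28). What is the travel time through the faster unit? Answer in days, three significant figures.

Unit 1 (clean gravel): v = 257×0.0019/0.22 = 2.220 m/d, t = 242/2.220 = 109.0 d
Unit 2 (coarse sand): v = 37.6×0.0019/0.28 = 0.2551 m/d, t = 242/0.2551 = 948.5 d
Faster unit: t = 109 d

109 days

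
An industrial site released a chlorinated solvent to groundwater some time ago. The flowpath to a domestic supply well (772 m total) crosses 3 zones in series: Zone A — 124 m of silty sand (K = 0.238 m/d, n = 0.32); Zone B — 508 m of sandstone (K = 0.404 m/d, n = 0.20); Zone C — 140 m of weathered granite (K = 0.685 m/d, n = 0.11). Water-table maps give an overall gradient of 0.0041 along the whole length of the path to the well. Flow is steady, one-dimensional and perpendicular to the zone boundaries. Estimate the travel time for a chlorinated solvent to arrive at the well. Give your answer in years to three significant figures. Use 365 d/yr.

269 years

Steady 1-D flow in series ⇒ the Darcy flux q is identical in every zone and the zone head losses add (resistances L/K in series).
Σ(L/K) = 124/0.238 + 508/0.404 + 140/0.685 = 521.0 + 1257 + 204.4 = 1983 d
K_eq = L_total / Σ(L/K) = 772 / 1983 = 0.3893 m/d
q = K_eq · i = 0.3893 × 0.0041 = 0.001596 m/d (same in every zone)
Zone A: v = q/n = 0.001596/0.32 = 0.004988 m/d → t_A = 124/0.004988 = 24860 d
Zone B: v = q/n = 0.001596/0.20 = 0.007982 m/d → t_B = 508/0.007982 = 63650 d
Zone C: v = q/n = 0.001596/0.11 = 0.01451 m/d → t_C = 140/0.01451 = 9647 d
Total t = 24860 + 63650 + 9647 = 98150 d
   = 98150 / 365 = 269 yr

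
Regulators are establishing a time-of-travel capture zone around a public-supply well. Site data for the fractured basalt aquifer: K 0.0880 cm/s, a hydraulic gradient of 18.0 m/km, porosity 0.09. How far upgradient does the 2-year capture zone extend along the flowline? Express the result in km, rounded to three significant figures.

11.1 km

K = 0.0880 cm/s × 864 = 76.03 m/d
Darcy flux q = K·i = 76.03 × 0.018 = 1.369 m/d
Average linear velocity = 1.369 / 0.09 = 15.21 m/d
T = 2 yr × 365 = 730 d
L = v × T = 15.21 × 730 = 11100 m
   = 11.1 km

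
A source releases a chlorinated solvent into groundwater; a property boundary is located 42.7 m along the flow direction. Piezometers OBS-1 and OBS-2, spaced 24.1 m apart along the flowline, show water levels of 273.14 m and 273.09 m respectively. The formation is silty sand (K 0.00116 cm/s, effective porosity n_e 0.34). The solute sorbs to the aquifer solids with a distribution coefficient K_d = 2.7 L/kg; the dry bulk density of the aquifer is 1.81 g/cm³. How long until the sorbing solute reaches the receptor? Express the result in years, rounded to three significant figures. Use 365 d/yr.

294 years

Hydraulic gradient i = (273.14 − 273.09) / 24.1 = 0.05 / 24.1 = 0.002075
K = 0.00116 cm/s × 864 = 1.002 m/d
Darcy flux q = K·i = 1.002 × 0.002075 = 0.002079 m/d
Average linear velocity = 0.002079 / 0.34 = 0.006116 m/d
Retardation R = 1 + ρ_b·K_d/n = 1 + 1.81×2.7/0.34 = 15.37
Contaminant velocity v_c = v/R = 0.006116/15.37 = 3.978e-4 m/d
t = L/v_c = 42.7/3.978e-4 = 107300 d
   = 107300/365 = 294 yr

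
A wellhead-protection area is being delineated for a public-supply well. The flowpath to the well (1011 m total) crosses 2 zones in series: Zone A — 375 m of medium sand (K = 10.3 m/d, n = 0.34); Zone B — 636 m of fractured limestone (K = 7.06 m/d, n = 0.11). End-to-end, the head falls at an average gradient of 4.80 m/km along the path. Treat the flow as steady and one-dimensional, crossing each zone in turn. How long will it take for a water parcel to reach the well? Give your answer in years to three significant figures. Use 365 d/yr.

14.1 years

Steady 1-D flow in series ⇒ the Darcy flux q is identical in every zone and the zone head losses add (resistances L/K in series).
Σ(L/K) = 375/10.3 + 636/7.06 = 36.41 + 90.08 = 126.5 d
K_eq = L_total / Σ(L/K) = 1011 / 126.5 = 7.993 m/d
q = K_eq · i = 7.993 × 0.0048 = 0.03836 m/d (same in every zone)
Zone A: v = q/n = 0.03836/0.34 = 0.1128 m/d → t_A = 375/0.1128 = 3323 d
Zone B: v = q/n = 0.03836/0.11 = 0.3488 m/d → t_B = 636/0.3488 = 1824 d
Total t = 3323 + 1824 = 5147 d
   = 5147 / 365 = 14.1 yr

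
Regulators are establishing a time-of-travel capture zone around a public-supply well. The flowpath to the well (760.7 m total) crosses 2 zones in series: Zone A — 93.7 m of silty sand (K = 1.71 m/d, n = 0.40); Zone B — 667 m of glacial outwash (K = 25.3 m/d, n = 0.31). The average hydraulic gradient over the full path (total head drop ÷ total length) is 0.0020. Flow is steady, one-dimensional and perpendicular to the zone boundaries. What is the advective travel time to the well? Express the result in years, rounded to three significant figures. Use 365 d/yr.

Steady 1-D flow in series ⇒ the Darcy flux q is identical in every zone and the zone head losses add (resistances L/K in series).
Σ(L/K) = 93.7/1.71 + 667/25.3 = 54.80 + 26.36 = 81.16 d
K_eq = L_total / Σ(L/K) = 760.7 / 81.16 = 9.373 m/d
q = K_eq · i = 9.373 × 0.0020 = 0.01875 m/d (same in every zone)
Zone A: v = q/n = 0.01875/0.40 = 0.04686 m/d → t_A = 93.7/0.04686 = 1999 d
Zone B: v = q/n = 0.01875/0.31 = 0.06047 m/d → t_B = 667/0.06047 = 11030 d
Total t = 1999 + 11030 = 13030 d
   = 13030 / 365 = 35.7 yr

35.7 years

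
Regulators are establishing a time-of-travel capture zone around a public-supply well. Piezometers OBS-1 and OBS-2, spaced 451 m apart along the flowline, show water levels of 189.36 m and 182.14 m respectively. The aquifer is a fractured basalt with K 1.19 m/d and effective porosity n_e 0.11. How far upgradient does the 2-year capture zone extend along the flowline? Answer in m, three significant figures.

126 m

Hydraulic gradient i = (189.36 − 182.14) / 451 = 7.22 / 451 = 0.01601
q = Ki = 1.19 × 0.01601 = 0.01905 m/d
Seepage velocity v = q / n = 0.01905 / 0.11 = 0.1732 m/d
T = 2 yr × 365 = 730 d
L = v × T = 0.1732 × 730 = 126.4 m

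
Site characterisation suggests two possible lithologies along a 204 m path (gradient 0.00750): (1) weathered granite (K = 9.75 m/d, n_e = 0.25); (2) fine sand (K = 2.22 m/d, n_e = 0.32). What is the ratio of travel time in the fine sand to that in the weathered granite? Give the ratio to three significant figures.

Unit 1 (weathered granite): v = 9.75×0.0075/0.25 = 0.2925 m/d, t = 204/0.2925 = 697.4 d
Unit 2 (fine sand): v = 2.22×0.0075/0.32 = 0.05203 m/d, t = 204/0.05203 = 3921 d
t(fine sand) / t(weathered granite) = 3921/697.4 = 5.62

5.62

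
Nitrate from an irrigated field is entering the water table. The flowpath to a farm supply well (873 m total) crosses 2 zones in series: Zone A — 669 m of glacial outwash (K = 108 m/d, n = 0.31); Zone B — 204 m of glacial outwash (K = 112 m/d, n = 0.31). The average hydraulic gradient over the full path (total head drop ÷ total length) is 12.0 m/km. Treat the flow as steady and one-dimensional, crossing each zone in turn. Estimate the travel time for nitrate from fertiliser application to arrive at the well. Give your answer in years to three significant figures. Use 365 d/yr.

For zones in series the flux q is common to all zones; the equivalent conductivity is the harmonic (thickness-weighted) mean, K_eq = L_total / Σ(L_j/K_j).
Σ(L/K) = 669/108 + 204/112 = 6.194 + 1.821 = 8.016 d
K_eq = L_total / Σ(L/K) = 873 / 8.016 = 108.9 m/d
q = K_eq · i = 108.9 × 0.012 = 1.307 m/d (same in every zone)
Zone A: v = q/n = 1.307/0.31 = 4.216 m/d → t_A = 669/4.216 = 158.7 d
Zone B: v = q/n = 1.307/0.31 = 4.216 m/d → t_B = 204/4.216 = 48.39 d
Total t = 158.7 + 48.39 = 207.1 d
   = 207.1 / 365 = 0.567 yr

0.567 years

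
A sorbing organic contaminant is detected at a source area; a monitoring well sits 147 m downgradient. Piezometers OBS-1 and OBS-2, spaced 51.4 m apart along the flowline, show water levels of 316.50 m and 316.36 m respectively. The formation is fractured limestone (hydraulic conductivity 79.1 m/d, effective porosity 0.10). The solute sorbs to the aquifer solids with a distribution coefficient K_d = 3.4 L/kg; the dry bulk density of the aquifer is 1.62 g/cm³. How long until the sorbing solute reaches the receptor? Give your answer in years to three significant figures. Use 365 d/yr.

10.5 years

Hydraulic gradient i = (316.50 − 316.36) / 51.4 = 0.14 / 51.4 = 0.002724
q = Ki = 79.1 × 0.002724 = 0.2154 m/d
v = Ki/n = 79.1·0.002724/0.10 = 2.154 m/d
Retardation R = 1 + ρ_b·K_d/n = 1 + 1.62×3.4/0.10 = 56.08
Contaminant velocity v_c = v/R = 2.154/56.08 = 0.03842 m/d
t = L/v_c = 147/0.03842 = 3826 d
   = 3826/365 = 10.5 yr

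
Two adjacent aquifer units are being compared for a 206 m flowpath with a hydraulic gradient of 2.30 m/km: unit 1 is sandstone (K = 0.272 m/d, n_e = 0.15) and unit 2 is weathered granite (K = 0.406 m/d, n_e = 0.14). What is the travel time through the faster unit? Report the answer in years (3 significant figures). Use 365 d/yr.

Unit 1 (sandstone): v = 0.272×0.0023/0.15 = 0.004171 m/d, t = 206/0.004171 = 49390 d
Unit 2 (weathered granite): v = 0.406×0.0023/0.14 = 0.006670 m/d, t = 206/0.006670 = 30880 d
Faster: 30880 d / 365 = 84.6 yr

84.6 years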